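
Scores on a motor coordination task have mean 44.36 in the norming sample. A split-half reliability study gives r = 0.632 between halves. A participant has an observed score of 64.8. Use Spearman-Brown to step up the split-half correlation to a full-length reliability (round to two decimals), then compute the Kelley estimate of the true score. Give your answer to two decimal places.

Spearman-Brown: ρ = 2r/(1 + r) = 2(0.632)/(1 + 0.632) = 1.2640/1.632 = 0.7745 → 0.77
T̂ = 0.77(64.8) + 0.23(44.36) = 49.896 + 10.2028 = 60.099 → 60.10

60.10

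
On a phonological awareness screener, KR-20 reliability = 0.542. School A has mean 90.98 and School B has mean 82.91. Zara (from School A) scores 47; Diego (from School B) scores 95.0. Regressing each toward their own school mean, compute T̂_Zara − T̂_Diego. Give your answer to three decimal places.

T̂_Zara = 0.542(47) + 0.458(90.98) = 67.14284
T̂_Diego = 0.542(95.0) + 0.458(82.91) = 89.46278
Difference = 67.14284 − 89.46278 = -22.31994

-22.320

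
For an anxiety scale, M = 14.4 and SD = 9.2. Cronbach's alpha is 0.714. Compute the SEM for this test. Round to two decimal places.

4.92

SEM = SD · √(1 − ρ) = 9.2 × √0.286 = 9.2 × 0.5348 = 4.920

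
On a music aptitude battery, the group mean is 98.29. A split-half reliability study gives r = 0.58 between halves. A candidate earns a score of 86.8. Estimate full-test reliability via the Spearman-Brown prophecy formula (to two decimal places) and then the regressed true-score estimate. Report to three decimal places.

89.902

Spearman-Brown: ρ = 2r/(1 + r) = 2(0.58)/(1 + 0.58) = 1.160/1.58 = 0.7342 → 0.73
T̂ = ρX + (1 − ρ)μ
  = 0.73 × 86.8 + 0.27 × 98.29
  = 63.364 + 26.5383
  = 89.9023
  ≈ 89.902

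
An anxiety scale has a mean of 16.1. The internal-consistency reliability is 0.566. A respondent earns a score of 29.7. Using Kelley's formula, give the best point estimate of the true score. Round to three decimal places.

23.798

T̂ = 0.566(29.7) + 0.434(16.1) = 16.8102 + 6.9874 = 23.7976 → 23.798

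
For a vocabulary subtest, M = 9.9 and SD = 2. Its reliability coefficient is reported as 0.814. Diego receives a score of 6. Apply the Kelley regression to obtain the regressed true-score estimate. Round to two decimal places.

6.73

T̂ = 0.814(6) + 0.186(9.9) = 4.884 + 1.8414 = 6.725 → 6.73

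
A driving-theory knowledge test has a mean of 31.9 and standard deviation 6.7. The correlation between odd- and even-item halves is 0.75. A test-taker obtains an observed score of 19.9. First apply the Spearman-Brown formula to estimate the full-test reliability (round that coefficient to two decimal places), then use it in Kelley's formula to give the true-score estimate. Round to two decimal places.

21.58

Spearman-Brown: ρ = 2r/(1 + r) = 2(0.75)/(1 + 0.75) = 1.500/1.75 = 0.8571 → 0.86
T̂ = 0.86(19.9) + 0.14(31.9) = 17.114 + 4.466 = 21.580 → 21.58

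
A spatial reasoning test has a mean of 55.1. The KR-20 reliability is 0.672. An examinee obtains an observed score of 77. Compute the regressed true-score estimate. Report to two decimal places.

T̂ = 0.672(77) + 0.328(55.1) = 51.744 + 18.0728 = 69.817 → 69.82

69.82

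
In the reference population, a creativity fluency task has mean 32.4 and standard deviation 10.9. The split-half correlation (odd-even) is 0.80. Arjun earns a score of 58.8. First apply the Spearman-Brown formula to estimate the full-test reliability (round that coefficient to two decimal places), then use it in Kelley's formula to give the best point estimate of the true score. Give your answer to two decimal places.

Spearman-Brown: ρ = 2r/(1 + r) = 2(0.80)/(1 + 0.80) = 1.600/1.80 = 0.8889 → 0.89
T̂ = 0.89(58.8) + 0.11(32.4) = 52.332 + 3.564 = 55.896 → 55.90

55.90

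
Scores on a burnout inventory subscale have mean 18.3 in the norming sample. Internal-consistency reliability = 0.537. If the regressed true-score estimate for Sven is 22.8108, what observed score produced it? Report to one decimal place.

T̂ = ρX + (1 − ρ)μ  ⇒  X = (T̂ − (1 − ρ)μ) / ρ
X = (22.8108 − 0.463 × 18.3) / 0.537 = (22.8108 − 8.4729) / 0.537 = 14.3379 / 0.537 = 26.700

26.7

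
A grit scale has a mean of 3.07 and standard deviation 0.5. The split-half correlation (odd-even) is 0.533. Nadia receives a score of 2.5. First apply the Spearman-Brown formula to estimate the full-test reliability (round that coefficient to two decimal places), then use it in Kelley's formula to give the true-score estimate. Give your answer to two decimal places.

Spearman-Brown: ρ = 2r/(1 + r) = 2(0.533)/(1 + 0.533) = 1.0660/1.533 = 0.6954 → 0.70
Regress the observed score toward the mean by the unreliability: T̂ = 0.70·2.5 + 0.30·3.07 = 1.750 + 0.9210 = 2.671.

2.67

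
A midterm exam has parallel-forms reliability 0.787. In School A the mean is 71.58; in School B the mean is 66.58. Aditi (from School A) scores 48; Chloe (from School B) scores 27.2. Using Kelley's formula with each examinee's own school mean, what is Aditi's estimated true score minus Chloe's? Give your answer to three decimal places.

17.435

T̂_Aditi = 0.787(48) + 0.213(71.58) = 53.02254
T̂_Chloe = 0.787(27.2) + 0.213(66.58) = 35.58794
Difference = 53.02254 − 35.58794 = 17.43460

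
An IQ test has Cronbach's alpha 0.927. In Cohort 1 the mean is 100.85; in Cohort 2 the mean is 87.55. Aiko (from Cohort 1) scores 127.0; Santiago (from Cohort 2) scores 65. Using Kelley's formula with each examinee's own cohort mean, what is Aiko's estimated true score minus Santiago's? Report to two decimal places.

T̂_Aiko = 0.927(127.0) + 0.073(100.85) = 125.0910
T̂_Santiago = 0.927(65) + 0.073(87.55) = 66.6462
Difference = 125.0910 − 66.6462 = 58.4449

58.44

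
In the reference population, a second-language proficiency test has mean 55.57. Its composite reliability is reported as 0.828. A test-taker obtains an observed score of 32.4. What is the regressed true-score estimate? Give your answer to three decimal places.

36.385

T̂ = ρX + (1 − ρ)μ
  = 0.828 × 32.4 + 0.172 × 55.57
  = 26.8272 + 9.55804
  = 36.3852
  ≈ 36.385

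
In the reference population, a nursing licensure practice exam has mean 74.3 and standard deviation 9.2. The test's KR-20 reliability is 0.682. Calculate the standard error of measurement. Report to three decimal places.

SEM = SD · √(1 − ρ) = 9.2 × √0.318 = 9.2 × 0.5639 = 5.1880

5.188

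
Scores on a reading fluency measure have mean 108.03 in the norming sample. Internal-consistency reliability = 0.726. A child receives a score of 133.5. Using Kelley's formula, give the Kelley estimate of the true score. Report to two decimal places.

126.52

T̂ = ρX + (1 − ρ)μ
  = 0.726 × 133.5 + 0.274 × 108.03
  = 96.9210 + 29.60022
  = 126.521
  ≈ 126.52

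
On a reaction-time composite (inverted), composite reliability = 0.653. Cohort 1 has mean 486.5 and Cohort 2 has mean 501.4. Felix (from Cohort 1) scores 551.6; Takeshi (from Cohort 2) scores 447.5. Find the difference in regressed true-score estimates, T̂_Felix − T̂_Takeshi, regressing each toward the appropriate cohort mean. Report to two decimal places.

T̂_Felix = 0.653(551.6) + 0.347(486.5) = 529.0103
T̂_Takeshi = 0.653(447.5) + 0.347(501.4) = 466.2033
Difference = 529.0103 − 466.2033 = 62.8070

62.81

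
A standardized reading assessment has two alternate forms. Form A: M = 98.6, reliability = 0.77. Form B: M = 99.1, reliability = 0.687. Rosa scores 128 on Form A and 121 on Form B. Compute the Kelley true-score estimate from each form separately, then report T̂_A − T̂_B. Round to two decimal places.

T̂_A = 0.77(128) + 0.23(98.6) = 121.2380
T̂_B = 0.687(121) + 0.313(99.1) = 114.1453
T̂_A − T̂_B = 7.0927

7.09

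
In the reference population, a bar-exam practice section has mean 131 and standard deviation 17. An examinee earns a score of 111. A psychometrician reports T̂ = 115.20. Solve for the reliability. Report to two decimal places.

T̂ = ρX + (1 − ρ)μ  ⇒  T̂ − μ = ρ(X − μ)
ρ = (T̂ − μ)/(X − μ) = (115.20 − 131) / (111 − 131) = -15.80 / -20.0 = 0.7900

0.79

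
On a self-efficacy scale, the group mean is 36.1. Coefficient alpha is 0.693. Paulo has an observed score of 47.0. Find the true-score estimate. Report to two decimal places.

T̂ = 0.693(47.0) + 0.307(36.1) = 32.5710 + 11.0827 = 43.654 → 43.65

43.65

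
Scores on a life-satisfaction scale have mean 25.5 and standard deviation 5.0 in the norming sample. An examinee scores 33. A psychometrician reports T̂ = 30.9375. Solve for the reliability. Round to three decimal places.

T̂ = ρX + (1 − ρ)μ  ⇒  T̂ − μ = ρ(X − μ)
ρ = (T̂ − μ)/(X − μ) = (30.9375 − 25.5) / (33 − 25.5) = 5.4375 / 7.5 = 0.72500

0.725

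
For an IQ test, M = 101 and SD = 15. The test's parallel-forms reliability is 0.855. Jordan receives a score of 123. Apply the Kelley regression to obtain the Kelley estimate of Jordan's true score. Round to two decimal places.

T̂ = ρX + (1 − ρ)μ
  = 0.855 × 123 + 0.145 × 101
  = 105.165 + 14.645
  = 119.810
  ≈ 119.81

119.81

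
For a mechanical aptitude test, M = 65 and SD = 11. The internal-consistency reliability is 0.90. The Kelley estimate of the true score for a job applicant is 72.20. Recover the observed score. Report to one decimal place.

73.0

T̂ = ρX + (1 − ρ)μ  ⇒  X = (T̂ − (1 − ρ)μ) / ρ
X = (72.20 − 0.10 × 65) / 0.90 = (72.20 − 6.50) / 0.90 = 65.70 / 0.90 = 73.000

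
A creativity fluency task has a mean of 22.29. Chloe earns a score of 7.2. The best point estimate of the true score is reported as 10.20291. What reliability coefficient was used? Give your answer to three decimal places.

0.801

T̂ = ρX + (1 − ρ)μ  ⇒  T̂ − μ = ρ(X − μ)
ρ = (T̂ − μ)/(X − μ) = (10.20291 − 22.29) / (7.2 − 22.29) = -12.08709 / -15.09 = 0.80100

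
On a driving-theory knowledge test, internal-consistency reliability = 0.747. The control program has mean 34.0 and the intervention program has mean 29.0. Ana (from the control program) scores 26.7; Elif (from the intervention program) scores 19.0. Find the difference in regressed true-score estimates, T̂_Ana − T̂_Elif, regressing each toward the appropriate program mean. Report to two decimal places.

T̂_Ana = 0.747(26.7) + 0.253(34.0) = 28.5469
T̂_Elif = 0.747(19.0) + 0.253(29.0) = 21.5300
Difference = 28.5469 − 21.5300 = 7.0169

7.02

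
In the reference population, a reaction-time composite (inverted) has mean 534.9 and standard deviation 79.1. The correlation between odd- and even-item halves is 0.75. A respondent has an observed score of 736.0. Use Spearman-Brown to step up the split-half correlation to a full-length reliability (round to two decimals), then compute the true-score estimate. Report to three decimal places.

Spearman-Brown: ρ = 2r/(1 + r) = 2(0.75)/(1 + 0.75) = 1.500/1.75 = 0.8571 → 0.86
T̂ = ρX + (1 − ρ)μ
  = 0.86 × 736.0 + 0.14 × 534.9
  = 632.960 + 74.886
  = 707.8460
  ≈ 707.846

707.846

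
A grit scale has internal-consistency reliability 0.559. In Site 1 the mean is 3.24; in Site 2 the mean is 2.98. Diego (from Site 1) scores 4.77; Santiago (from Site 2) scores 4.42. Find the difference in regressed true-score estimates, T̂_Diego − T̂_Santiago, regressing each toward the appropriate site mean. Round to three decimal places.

T̂_Diego = 0.559(4.77) + 0.441(3.24) = 4.09527
T̂_Santiago = 0.559(4.42) + 0.441(2.98) = 3.78496
Difference = 4.09527 − 3.78496 = 0.31031

0.310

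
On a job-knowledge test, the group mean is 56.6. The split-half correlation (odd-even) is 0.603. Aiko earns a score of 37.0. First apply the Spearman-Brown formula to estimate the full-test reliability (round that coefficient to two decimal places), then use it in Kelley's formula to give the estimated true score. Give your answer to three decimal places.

41.900

Spearman-Brown: ρ = 2r/(1 + r) = 2(0.603)/(1 + 0.603) = 1.2060/1.603 = 0.7523 → 0.75
Regress the observed score toward the mean by the unreliability: T̂ = 0.75·37.0 + 0.25·56.6 = 27.750 + 14.150 = 41.9000.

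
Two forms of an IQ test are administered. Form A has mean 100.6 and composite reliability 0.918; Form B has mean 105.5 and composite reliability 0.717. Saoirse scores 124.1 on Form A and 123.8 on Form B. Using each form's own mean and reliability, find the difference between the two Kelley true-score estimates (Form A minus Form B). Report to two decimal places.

3.55

T̂_A = 0.918(124.1) + 0.082(100.6) = 122.1730
T̂_B = 0.717(123.8) + 0.283(105.5) = 118.6211
T̂_A − T̂_B = 3.5519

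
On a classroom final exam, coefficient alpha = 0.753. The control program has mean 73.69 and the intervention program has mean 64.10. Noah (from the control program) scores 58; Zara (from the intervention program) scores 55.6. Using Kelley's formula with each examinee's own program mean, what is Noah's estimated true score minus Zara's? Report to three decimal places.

4.176

T̂_Noah = 0.753(58) + 0.247(73.69) = 61.87543
T̂_Zara = 0.753(55.6) + 0.247(64.10) = 57.69950
Difference = 61.87543 − 57.69950 = 4.17593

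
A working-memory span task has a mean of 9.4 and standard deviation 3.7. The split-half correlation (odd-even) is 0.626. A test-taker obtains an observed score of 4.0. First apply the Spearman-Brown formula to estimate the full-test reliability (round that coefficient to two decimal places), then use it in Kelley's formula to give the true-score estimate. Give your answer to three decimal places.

5.242

Spearman-Brown: ρ = 2r/(1 + r) = 2(0.626)/(1 + 0.626) = 1.2520/1.626 = 0.7700 → 0.77
Kelley's formula gives T̂ = 0.77·4.0 + 0.23·9.4 = 3.080 + 2.162 = 5.2420.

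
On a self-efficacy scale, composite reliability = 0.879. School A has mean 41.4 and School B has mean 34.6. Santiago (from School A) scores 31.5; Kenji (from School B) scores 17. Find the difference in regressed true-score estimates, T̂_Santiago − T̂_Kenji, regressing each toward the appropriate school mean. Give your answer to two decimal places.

13.57

T̂_Santiago = 0.879(31.5) + 0.121(41.4) = 32.6979
T̂_Kenji = 0.879(17) + 0.121(34.6) = 19.1296
Difference = 32.6979 − 19.1296 = 13.5683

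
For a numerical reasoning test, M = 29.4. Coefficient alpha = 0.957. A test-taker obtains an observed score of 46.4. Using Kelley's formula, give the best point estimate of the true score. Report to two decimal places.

45.67

T̂ = ρX + (1 − ρ)μ
  = 0.957 × 46.4 + 0.043 × 29.4
  = 44.4048 + 1.2642
  = 45.669
  ≈ 45.67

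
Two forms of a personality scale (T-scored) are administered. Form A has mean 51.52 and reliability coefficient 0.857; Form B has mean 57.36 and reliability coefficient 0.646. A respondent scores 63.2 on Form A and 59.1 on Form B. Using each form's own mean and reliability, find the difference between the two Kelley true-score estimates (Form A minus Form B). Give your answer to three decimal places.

T̂_A = 0.857(63.2) + 0.143(51.52) = 61.52976
T̂_B = 0.646(59.1) + 0.354(57.36) = 58.48404
T̂_A − T̂_B = 3.04572

3.046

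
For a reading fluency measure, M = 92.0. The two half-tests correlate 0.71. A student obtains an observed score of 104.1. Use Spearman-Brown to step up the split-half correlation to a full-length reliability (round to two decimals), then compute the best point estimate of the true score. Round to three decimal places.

Spearman-Brown: ρ = 2r/(1 + r) = 2(0.71)/(1 + 0.71) = 1.420/1.71 = 0.8304 → 0.83
T̂ = 0.83(104.1) + 0.17(92.0) = 86.403 + 15.640 = 102.0430 → 102.043

102.043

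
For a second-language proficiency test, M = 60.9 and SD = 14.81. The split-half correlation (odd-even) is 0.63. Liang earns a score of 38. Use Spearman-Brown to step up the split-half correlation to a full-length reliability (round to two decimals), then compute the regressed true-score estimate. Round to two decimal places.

43.27

Spearman-Brown: ρ = 2r/(1 + r) = 2(0.63)/(1 + 0.63) = 1.260/1.63 = 0.7730 → 0.77
Regress the observed score toward the mean by the unreliability: T̂ = 0.77·38 + 0.23·60.9 = 29.26 + 14.007 = 43.267.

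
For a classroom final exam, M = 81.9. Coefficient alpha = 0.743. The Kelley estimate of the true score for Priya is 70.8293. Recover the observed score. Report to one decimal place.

T̂ = ρX + (1 − ρ)μ  ⇒  X = (T̂ − (1 − ρ)μ) / ρ
X = (70.8293 − 0.257 × 81.9) / 0.743 = (70.8293 − 21.0483) / 0.743 = 49.7810 / 0.743 = 67.000

67.0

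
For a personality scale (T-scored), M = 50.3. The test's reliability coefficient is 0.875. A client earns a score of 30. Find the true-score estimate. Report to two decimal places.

Weight the observed score by reliability and the mean by (1 − reliability): T̂ = 0.875·30 + 0.125·50.3 = 26.250 + 6.2875 = 32.538.

32.54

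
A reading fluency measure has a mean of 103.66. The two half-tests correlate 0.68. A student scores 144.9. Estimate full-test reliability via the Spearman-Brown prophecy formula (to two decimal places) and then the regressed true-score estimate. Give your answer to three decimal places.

Spearman-Brown: ρ = 2r/(1 + r) = 2(0.68)/(1 + 0.68) = 1.360/1.68 = 0.8095 → 0.81
Weight the observed score by reliability and the mean by (1 − reliability): T̂ = 0.81·144.9 + 0.19·103.66 = 117.369 + 19.6954 = 137.0644.

137.064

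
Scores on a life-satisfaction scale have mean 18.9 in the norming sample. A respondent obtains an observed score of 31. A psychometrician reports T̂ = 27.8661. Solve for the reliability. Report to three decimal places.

T̂ = ρX + (1 − ρ)μ  ⇒  T̂ − μ = ρ(X − μ)
ρ = (T̂ − μ)/(X − μ) = (27.8661 − 18.9) / (31 − 18.9) = 8.9661 / 12.1 = 0.74100

0.741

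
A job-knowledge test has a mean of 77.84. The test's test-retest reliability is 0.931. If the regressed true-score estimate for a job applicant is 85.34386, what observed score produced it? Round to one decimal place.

85.9

T̂ = ρX + (1 − ρ)μ  ⇒  X = (T̂ − (1 − ρ)μ) / ρ
X = (85.34386 − 0.069 × 77.84) / 0.931 = (85.34386 − 5.37096) / 0.931 = 79.97290 / 0.931 = 85.900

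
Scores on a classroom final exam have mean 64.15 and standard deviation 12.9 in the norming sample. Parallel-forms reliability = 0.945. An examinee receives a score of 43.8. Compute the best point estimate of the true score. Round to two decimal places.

Weight the observed score by reliability and the mean by (1 − reliability): T̂ = 0.945·43.8 + 0.055·64.15 = 41.3910 + 3.52825 = 44.919.

44.92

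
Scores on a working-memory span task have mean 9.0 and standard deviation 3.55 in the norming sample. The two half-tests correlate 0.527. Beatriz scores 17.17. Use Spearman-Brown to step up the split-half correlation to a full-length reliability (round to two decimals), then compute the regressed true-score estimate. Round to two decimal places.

14.64

Spearman-Brown: ρ = 2r/(1 + r) = 2(0.527)/(1 + 0.527) = 1.0540/1.527 = 0.6902 → 0.69
Kelley's formula gives T̂ = 0.69·17.17 + 0.31·9.0 = 11.8473 + 2.790 = 14.637.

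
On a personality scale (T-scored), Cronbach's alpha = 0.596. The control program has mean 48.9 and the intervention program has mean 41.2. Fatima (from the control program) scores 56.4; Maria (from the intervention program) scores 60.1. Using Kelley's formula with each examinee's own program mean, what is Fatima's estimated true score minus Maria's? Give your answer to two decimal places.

T̂_Fatima = 0.596(56.4) + 0.404(48.9) = 53.3700
T̂_Maria = 0.596(60.1) + 0.404(41.2) = 52.4644
Difference = 53.3700 − 52.4644 = 0.9056

0.91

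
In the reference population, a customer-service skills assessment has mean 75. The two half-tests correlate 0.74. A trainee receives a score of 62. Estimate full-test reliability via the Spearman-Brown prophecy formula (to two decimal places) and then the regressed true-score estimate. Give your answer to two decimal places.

Spearman-Brown: ρ = 2r/(1 + r) = 2(0.74)/(1 + 0.74) = 1.480/1.74 = 0.8506 → 0.85
T̂ = ρX + (1 − ρ)μ
  = 0.85 × 62 + 0.15 × 75
  = 52.70 + 11.25
  = 63.950
  ≈ 63.95

63.95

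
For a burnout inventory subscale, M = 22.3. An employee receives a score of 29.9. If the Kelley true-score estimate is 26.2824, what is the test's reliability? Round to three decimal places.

T̂ = ρX + (1 − ρ)μ  ⇒  T̂ − μ = ρ(X − μ)
ρ = (T̂ − μ)/(X − μ) = (26.2824 − 22.3) / (29.9 − 22.3) = 3.9824 / 7.6 = 0.52400

0.524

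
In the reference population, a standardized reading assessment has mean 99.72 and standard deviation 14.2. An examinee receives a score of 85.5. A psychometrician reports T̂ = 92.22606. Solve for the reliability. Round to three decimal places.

0.527

T̂ = ρX + (1 − ρ)μ  ⇒  T̂ − μ = ρ(X − μ)
ρ = (T̂ − μ)/(X − μ) = (92.22606 − 99.72) / (85.5 − 99.72) = -7.49394 / -14.22 = 0.52700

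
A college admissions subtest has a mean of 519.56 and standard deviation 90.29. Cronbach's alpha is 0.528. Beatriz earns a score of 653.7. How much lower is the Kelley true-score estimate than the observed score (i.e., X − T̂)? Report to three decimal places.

Regress the observed score toward the mean by the unreliability: T̂ = 0.528·653.7 + 0.472·519.56 = 345.1536 + 245.23232 = 590.38592.
X − T̂ = 653.7 − 590.3859 = 63.3141 → 63.314

63.314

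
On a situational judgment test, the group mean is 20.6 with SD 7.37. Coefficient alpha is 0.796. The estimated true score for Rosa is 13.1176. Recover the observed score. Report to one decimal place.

11.2

T̂ = ρX + (1 − ρ)μ  ⇒  X = (T̂ − (1 − ρ)μ) / ρ
X = (13.1176 − 0.204 × 20.6) / 0.796 = (13.1176 − 4.2024) / 0.796 = 8.9152 / 0.796 = 11.200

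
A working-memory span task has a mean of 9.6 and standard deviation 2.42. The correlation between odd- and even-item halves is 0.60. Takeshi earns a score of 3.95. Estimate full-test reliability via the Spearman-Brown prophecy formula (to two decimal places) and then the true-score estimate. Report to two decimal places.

Spearman-Brown: ρ = 2r/(1 + r) = 2(0.60)/(1 + 0.60) = 1.200/1.60 = 0.7500 → 0.75
T̂ = 0.75(3.95) + 0.25(9.6) = 2.9625 + 2.400 = 5.363 → 5.36

5.36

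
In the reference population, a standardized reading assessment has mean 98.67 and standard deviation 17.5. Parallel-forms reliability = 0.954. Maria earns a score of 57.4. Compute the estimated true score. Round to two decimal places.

Weight the observed score by reliability and the mean by (1 − reliability): T̂ = 0.954·57.4 + 0.046·98.67 = 54.7596 + 4.53882 = 59.298.

59.30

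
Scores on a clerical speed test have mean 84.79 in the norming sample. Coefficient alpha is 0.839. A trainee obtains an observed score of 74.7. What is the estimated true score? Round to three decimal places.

T̂ = ρX + (1 − ρ)μ
  = 0.839 × 74.7 + 0.161 × 84.79
  = 62.6733 + 13.65119
  = 76.3245
  ≈ 76.324

76.324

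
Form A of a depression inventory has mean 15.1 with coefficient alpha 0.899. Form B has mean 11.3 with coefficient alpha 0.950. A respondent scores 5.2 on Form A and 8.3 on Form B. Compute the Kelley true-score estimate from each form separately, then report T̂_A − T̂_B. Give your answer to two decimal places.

T̂_A = 0.899(5.2) + 0.101(15.1) = 6.1999
T̂_B = 0.950(8.3) + 0.050(11.3) = 8.4500
T̂_A − T̂_B = -2.2501

-2.25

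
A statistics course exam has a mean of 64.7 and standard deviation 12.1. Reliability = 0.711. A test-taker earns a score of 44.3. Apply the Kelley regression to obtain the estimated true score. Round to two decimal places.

50.20

T̂ = ρX + (1 − ρ)μ
  = 0.711 × 44.3 + 0.289 × 64.7
  = 31.4973 + 18.6983
  = 50.196
  ≈ 50.20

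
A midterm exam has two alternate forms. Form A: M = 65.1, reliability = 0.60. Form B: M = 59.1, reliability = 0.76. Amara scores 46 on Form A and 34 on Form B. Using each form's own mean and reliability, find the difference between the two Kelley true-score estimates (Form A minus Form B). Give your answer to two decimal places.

13.62

T̂_A = 0.60(46) + 0.40(65.1) = 53.6400
T̂_B = 0.76(34) + 0.24(59.1) = 40.0240
T̂_A − T̂_B = 13.6160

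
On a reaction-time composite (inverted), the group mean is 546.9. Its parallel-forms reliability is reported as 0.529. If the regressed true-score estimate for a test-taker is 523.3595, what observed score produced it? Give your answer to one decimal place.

502.4

T̂ = ρX + (1 − ρ)μ  ⇒  X = (T̂ − (1 − ρ)μ) / ρ
X = (523.3595 − 0.471 × 546.9) / 0.529 = (523.3595 − 257.5899) / 0.529 = 265.7696 / 0.529 = 502.400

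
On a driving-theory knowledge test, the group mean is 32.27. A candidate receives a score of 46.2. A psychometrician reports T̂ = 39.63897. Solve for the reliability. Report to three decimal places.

0.529

T̂ = ρX + (1 − ρ)μ  ⇒  T̂ − μ = ρ(X − μ)
ρ = (T̂ − μ)/(X − μ) = (39.63897 − 32.27) / (46.2 − 32.27) = 7.36897 / 13.93 = 0.52900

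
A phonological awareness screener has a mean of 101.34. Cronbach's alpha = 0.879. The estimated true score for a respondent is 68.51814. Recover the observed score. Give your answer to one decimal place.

T̂ = ρX + (1 − ρ)μ  ⇒  X = (T̂ − (1 − ρ)μ) / ρ
X = (68.51814 − 0.121 × 101.34) / 0.879 = (68.51814 − 12.26214) / 0.879 = 56.25600 / 0.879 = 64.000

64.0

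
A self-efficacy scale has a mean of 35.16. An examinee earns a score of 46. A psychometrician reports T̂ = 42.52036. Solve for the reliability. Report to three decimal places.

T̂ = ρX + (1 − ρ)μ  ⇒  T̂ − μ = ρ(X − μ)
ρ = (T̂ − μ)/(X − μ) = (42.52036 − 35.16) / (46 − 35.16) = 7.36036 / 10.84 = 0.67900

0.679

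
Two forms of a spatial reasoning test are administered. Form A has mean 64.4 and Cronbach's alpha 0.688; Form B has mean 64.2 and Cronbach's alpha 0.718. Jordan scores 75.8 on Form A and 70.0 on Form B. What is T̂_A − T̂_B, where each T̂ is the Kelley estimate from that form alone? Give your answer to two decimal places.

T̂_A = 0.688(75.8) + 0.312(64.4) = 72.2432
T̂_B = 0.718(70.0) + 0.282(64.2) = 68.3644
T̂_A − T̂_B = 3.8788

3.88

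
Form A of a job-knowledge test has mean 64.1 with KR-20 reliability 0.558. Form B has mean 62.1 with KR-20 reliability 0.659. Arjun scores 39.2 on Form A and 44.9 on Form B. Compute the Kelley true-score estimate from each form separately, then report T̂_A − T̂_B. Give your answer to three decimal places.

-0.559

T̂_A = 0.558(39.2) + 0.442(64.1) = 50.20580
T̂_B = 0.659(44.9) + 0.341(62.1) = 50.76520
T̂_A − T̂_B = -0.55940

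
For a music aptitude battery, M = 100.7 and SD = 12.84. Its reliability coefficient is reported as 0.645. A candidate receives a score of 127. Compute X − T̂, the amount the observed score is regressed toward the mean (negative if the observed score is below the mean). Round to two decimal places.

9.34

T̂ = ρX + (1 − ρ)μ
  = 0.645 × 127 + 0.355 × 100.7
  = 81.915 + 35.7485
  = 117.6635
  ≈ 117.663
X − T̂ = 127 − 117.663 = 9.337 → 9.34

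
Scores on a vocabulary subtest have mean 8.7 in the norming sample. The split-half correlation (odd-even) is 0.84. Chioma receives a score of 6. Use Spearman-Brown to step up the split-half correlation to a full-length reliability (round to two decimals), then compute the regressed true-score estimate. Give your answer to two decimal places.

6.24

Spearman-Brown: ρ = 2r/(1 + r) = 2(0.84)/(1 + 0.84) = 1.680/1.84 = 0.9130 → 0.91
T̂ = 0.91(6) + 0.09(8.7) = 5.46 + 0.783 = 6.243 → 6.24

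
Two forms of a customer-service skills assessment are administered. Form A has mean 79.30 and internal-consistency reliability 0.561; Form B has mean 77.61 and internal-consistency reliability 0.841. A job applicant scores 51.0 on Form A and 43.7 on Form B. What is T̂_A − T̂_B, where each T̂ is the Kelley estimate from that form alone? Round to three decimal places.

T̂_A = 0.561(51.0) + 0.439(79.30) = 63.42370
T̂_B = 0.841(43.7) + 0.159(77.61) = 49.09169
T̂_A − T̂_B = 14.33201

14.332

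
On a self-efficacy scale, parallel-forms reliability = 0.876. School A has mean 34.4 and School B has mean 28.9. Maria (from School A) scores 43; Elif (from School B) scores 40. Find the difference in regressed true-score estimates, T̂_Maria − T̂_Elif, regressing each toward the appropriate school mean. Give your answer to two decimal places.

3.31

T̂_Maria = 0.876(43) + 0.124(34.4) = 41.9336
T̂_Elif = 0.876(40) + 0.124(28.9) = 38.6236
Difference = 41.9336 − 38.6236 = 3.3100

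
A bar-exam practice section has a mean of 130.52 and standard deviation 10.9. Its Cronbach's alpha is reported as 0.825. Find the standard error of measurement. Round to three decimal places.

SEM = SD · √(1 − ρ) = 10.9 × √0.175 = 10.9 × 0.4183 = 4.5598

4.560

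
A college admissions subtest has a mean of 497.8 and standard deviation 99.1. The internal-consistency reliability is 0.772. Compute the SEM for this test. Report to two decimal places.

47.32

SEM = SD · √(1 − ρ) = 99.1 × √0.228 = 99.1 × 0.4775 = 47.320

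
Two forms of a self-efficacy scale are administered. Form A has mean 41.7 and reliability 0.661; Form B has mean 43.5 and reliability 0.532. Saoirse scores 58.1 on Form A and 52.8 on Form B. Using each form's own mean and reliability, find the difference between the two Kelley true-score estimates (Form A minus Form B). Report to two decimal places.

T̂_A = 0.661(58.1) + 0.339(41.7) = 52.5404
T̂_B = 0.532(52.8) + 0.468(43.5) = 48.4476
T̂_A − T̂_B = 4.0928

4.09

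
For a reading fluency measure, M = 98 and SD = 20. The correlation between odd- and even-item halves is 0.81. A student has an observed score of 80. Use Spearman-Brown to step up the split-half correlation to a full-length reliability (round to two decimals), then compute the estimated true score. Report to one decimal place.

81.8

Spearman-Brown: ρ = 2r/(1 + r) = 2(0.81)/(1 + 0.81) = 1.620/1.81 = 0.8950 → 0.90
Regress the observed score toward the mean by the unreliability: T̂ = 0.90·80 + 0.10·98 = 72.00 + 9.80 = 81.80.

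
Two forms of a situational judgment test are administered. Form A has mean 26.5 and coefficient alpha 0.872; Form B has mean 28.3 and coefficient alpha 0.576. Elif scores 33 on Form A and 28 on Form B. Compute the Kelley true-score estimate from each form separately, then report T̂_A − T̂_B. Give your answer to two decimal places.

T̂_A = 0.872(33) + 0.128(26.5) = 32.1680
T̂_B = 0.576(28) + 0.424(28.3) = 28.1272
T̂_A − T̂_B = 4.0408

4.04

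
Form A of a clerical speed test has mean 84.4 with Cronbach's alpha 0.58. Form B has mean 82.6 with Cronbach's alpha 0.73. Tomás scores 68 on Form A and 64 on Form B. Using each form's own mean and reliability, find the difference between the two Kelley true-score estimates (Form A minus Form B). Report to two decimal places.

5.87

T̂_A = 0.58(68) + 0.42(84.4) = 74.8880
T̂_B = 0.73(64) + 0.27(82.6) = 69.0220
T̂_A − T̂_B = 5.8660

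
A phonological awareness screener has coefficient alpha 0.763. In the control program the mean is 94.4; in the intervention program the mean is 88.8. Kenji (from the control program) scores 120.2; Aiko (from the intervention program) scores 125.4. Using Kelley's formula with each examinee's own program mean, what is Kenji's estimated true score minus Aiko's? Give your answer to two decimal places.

-2.64

T̂_Kenji = 0.763(120.2) + 0.237(94.4) = 114.0854
T̂_Aiko = 0.763(125.4) + 0.237(88.8) = 116.7258
Difference = 114.0854 − 116.7258 = -2.6404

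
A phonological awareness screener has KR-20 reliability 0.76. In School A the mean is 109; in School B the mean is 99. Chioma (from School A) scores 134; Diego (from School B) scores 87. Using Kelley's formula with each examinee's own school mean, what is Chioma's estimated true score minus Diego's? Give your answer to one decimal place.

T̂_Chioma = 0.76(134) + 0.24(109) = 128.000
T̂_Diego = 0.76(87) + 0.24(99) = 89.880
Difference = 128.000 − 89.880 = 38.120

38.1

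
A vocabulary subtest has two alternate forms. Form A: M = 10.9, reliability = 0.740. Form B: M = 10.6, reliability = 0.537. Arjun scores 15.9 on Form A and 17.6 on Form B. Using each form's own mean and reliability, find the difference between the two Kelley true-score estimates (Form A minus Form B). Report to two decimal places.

0.24

T̂_A = 0.740(15.9) + 0.260(10.9) = 14.6000
T̂_B = 0.537(17.6) + 0.463(10.6) = 14.3590
T̂_A − T̂_B = 0.2410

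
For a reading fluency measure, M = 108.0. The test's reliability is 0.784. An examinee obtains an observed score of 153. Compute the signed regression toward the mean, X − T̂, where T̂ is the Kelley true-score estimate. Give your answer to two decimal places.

9.72

Regress the observed score toward the mean by the unreliability: T̂ = 0.784·153 + 0.216·108.0 = 119.952 + 23.3280 = 143.2800.
X − T̂ = 153 − 143.280 = 9.720 → 9.72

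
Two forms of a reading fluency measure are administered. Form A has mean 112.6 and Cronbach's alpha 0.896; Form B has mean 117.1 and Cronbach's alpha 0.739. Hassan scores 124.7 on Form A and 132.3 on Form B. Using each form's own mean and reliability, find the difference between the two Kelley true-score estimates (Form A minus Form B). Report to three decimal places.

T̂_A = 0.896(124.7) + 0.104(112.6) = 123.44160
T̂_B = 0.739(132.3) + 0.261(117.1) = 128.33280
T̂_A − T̂_B = -4.89120

-4.891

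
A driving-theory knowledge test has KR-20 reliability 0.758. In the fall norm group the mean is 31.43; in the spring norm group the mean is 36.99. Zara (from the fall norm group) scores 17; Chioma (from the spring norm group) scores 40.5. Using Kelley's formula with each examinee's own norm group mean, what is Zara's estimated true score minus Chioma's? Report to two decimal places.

T̂_Zara = 0.758(17) + 0.242(31.43) = 20.4921
T̂_Chioma = 0.758(40.5) + 0.242(36.99) = 39.6506
Difference = 20.4921 − 39.6506 = -19.1585

-19.16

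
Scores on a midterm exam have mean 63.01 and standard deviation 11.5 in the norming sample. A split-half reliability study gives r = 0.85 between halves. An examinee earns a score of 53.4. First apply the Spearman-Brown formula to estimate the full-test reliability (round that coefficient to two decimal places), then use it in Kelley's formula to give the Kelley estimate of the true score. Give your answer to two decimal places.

54.17

Spearman-Brown: ρ = 2r/(1 + r) = 2(0.85)/(1 + 0.85) = 1.700/1.85 = 0.9189 → 0.92
T̂ = 0.92(53.4) + 0.08(63.01) = 49.128 + 5.0408 = 54.169 → 54.17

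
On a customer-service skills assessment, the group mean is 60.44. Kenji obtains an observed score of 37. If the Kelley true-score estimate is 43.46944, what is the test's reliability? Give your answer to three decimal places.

0.724

T̂ = ρX + (1 − ρ)μ  ⇒  T̂ − μ = ρ(X − μ)
ρ = (T̂ − μ)/(X − μ) = (43.46944 − 60.44) / (37 − 60.44) = -16.97056 / -23.44 = 0.72400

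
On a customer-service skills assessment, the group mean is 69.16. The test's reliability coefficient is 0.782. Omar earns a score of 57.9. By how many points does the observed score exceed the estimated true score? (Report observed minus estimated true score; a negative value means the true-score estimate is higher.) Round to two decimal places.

T̂ = ρX + (1 − ρ)μ
  = 0.782 × 57.9 + 0.218 × 69.16
  = 45.2778 + 15.07688
  = 60.3547
  ≈ 60.355
X − T̂ = 57.9 − 60.355 = -2.455 → -2.45

-2.45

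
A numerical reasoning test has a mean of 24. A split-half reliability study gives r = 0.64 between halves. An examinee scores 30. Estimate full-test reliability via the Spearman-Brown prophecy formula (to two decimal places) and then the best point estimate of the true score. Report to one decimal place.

Spearman-Brown: ρ = 2r/(1 + r) = 2(0.64)/(1 + 0.64) = 1.280/1.64 = 0.7805 → 0.78
T̂ = 0.78(30) + 0.22(24) = 23.40 + 5.28 = 28.68 → 28.7

28.7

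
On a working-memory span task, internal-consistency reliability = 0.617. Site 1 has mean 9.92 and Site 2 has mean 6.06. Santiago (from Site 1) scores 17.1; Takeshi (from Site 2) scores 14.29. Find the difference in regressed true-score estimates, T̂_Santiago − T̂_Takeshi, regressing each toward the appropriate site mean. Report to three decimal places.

3.212

T̂_Santiago = 0.617(17.1) + 0.383(9.92) = 14.35006
T̂_Takeshi = 0.617(14.29) + 0.383(6.06) = 11.13791
Difference = 14.35006 − 11.13791 = 3.21215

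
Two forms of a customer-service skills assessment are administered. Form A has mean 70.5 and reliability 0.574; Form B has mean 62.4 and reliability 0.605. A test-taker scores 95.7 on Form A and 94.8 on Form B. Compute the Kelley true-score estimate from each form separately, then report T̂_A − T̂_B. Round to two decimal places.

T̂_A = 0.574(95.7) + 0.426(70.5) = 84.9648
T̂_B = 0.605(94.8) + 0.395(62.4) = 82.0020
T̂_A − T̂_B = 2.9628

2.96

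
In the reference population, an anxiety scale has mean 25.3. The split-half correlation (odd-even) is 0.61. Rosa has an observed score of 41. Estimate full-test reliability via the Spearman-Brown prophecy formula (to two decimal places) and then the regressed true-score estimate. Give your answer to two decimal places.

Spearman-Brown: ρ = 2r/(1 + r) = 2(0.61)/(1 + 0.61) = 1.220/1.61 = 0.7578 → 0.76
Kelley's formula gives T̂ = 0.76·41 + 0.24·25.3 = 31.16 + 6.072 = 37.232.

37.23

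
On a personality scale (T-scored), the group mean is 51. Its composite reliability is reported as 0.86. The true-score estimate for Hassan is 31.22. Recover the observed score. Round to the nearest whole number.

28

T̂ = ρX + (1 − ρ)μ  ⇒  X = (T̂ − (1 − ρ)μ) / ρ
X = (31.22 − 0.14 × 51) / 0.86 = (31.22 − 7.14) / 0.86 = 24.08 / 0.86 = 28.00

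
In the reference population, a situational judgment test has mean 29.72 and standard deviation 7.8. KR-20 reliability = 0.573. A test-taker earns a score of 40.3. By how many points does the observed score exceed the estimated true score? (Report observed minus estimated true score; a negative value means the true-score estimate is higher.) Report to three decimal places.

T̂ = ρX + (1 − ρ)μ
  = 0.573 × 40.3 + 0.427 × 29.72
  = 23.0919 + 12.69044
  = 35.78234
  ≈ 35.7823
X − T̂ = 40.3 − 35.7823 = 4.5177 → 4.518

4.518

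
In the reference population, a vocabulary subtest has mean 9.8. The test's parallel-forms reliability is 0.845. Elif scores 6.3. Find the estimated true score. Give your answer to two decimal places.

T̂ = 0.845(6.3) + 0.155(9.8) = 5.3235 + 1.5190 = 6.843 → 6.84

6.84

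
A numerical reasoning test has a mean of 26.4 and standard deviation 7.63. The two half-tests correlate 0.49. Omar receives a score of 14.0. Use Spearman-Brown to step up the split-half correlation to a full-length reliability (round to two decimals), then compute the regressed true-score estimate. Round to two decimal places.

Spearman-Brown: ρ = 2r/(1 + r) = 2(0.49)/(1 + 0.49) = 0.980/1.49 = 0.6577 → 0.66
Kelley's formula gives T̂ = 0.66·14.0 + 0.34·26.4 = 9.240 + 8.976 = 18.216.

18.22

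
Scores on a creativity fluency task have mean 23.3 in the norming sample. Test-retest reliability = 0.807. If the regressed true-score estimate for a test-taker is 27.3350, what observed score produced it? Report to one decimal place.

T̂ = ρX + (1 − ρ)μ  ⇒  X = (T̂ − (1 − ρ)μ) / ρ
X = (27.3350 − 0.193 × 23.3) / 0.807 = (27.3350 − 4.4969) / 0.807 = 22.8381 / 0.807 = 28.300

28.3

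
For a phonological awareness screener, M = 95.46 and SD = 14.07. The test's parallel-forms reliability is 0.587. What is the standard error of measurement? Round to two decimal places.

9.04

SEM = SD · √(1 − ρ) = 14.07 × √0.413 = 14.07 × 0.6427 = 9.042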